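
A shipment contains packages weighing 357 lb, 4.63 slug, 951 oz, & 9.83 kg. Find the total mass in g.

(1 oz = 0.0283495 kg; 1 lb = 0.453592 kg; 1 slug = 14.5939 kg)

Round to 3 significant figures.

2.66×10⁵ g

357 lb × 0.453592 = 161.932 kg
4.63 slug × 14.5939 = 67.5698 kg
951 oz × 0.0283495 = 26.9604 kg
9.83 kg (already kg)
Sum: 161.932 + 67.5698 + 26.9604 + 9.83 = 266.292 kg
In g: 266.292 / 0.001 = 266292 g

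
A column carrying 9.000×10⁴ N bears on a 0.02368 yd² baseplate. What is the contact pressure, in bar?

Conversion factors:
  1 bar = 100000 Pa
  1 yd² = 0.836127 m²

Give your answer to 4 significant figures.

0.02368 yd² × 0.836127 = 0.0197995 m²
P = F / A = 90000 N / 0.0197995 m² = 4.54557×10⁶ Pa
4.54557×10⁶ Pa ÷ (100000 Pa/bar) = 45.4557 bar

45.46 bar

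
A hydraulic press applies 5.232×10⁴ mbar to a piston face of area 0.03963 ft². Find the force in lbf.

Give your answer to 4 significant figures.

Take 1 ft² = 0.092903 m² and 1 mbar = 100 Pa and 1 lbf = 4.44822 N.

4330 lbf

5.232×10⁴ mbar × 100 → 5.232×10⁶ Pa
0.03963 ft² × 0.092903 → 0.00368175 m²
F = P × A = 5.232×10⁶ Pa × 0.00368175 m² = 19262.9 N
19262.9 N ÷ (4.44822 N/lbf) = 4330.47 lbf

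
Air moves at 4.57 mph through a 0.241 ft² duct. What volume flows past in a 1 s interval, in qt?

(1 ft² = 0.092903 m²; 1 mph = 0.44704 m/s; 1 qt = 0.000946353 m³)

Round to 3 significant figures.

4.57 mph × 0.44704 = 2.04297 m/s
0.241 ft² × 0.092903 = 0.0223896 m²
V = v × A × t = 2.04297 m/s × 0.0223896 m² × 1 s = 0.0457413 m³
0.0457413 m³ ÷ (0.000946353 m³/qt) = 48.3343 qt

48.3 qt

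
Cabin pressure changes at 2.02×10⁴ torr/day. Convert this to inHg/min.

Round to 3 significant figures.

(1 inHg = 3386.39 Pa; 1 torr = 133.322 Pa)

0.552 inHg/min

2.02×10⁴ torr/day × 133.322 Pa/torr ÷ 86400 s/day = 31.1702 Pa/s
31.1702 Pa/s ÷ 3386.39 Pa/inHg × 60 s/min = 0.552273 inHg/min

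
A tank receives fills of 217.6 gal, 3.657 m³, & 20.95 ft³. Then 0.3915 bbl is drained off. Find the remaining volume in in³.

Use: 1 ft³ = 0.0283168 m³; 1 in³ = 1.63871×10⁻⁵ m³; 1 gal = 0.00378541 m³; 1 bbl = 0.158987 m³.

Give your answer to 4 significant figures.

3.058×10⁵ in³

217.6 gal × 0.00378541 → 0.823705 m³
3.657 m³ (already m³)
20.95 ft³ × 0.0283168 → 0.593237 m³
0.3915 bbl × 0.158987 → 0.0622434 m³
Result: 0.823705 + 3.657 + 0.593237 − 0.0622434 = 5.0117 m³
In in³: 5.0117 / 1.63871×10⁻⁵ = 305832 in³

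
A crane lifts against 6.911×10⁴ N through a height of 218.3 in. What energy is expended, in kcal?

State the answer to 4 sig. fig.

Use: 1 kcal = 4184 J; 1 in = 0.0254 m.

91.59 kcal

218.3 in × 0.0254 → 5.54482 m
W = F × d = 69110 N × 5.54482 m = 383203 J
383203 J ÷ (4184 J/kcal) = 91.5877 kcal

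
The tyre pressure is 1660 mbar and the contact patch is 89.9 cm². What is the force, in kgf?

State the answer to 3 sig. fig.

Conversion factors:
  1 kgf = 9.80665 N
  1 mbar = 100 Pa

1660 mbar × 100 → 166000 Pa
89.9 cm² × 0.0001 → 0.00899 m²
F = P × A = 166000 Pa × 0.00899 m² = 1492.34 N
1492.34 N ÷ (9.80665 N/kgf) = 152.176 kgf

152 kgf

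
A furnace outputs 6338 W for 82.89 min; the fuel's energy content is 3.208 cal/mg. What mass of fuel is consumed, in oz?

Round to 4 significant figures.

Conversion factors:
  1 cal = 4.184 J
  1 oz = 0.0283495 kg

82.89 min → 4973.4 s
E = P × t = 6338 × 4973.4 = 3.15214×10⁷ J
3.208 cal/mg → 1.34223×10⁷ J/kg
m = E / e_s = 3.15214×10⁷ / 1.34223×10⁷ = 2.34844 kg
In oz: 2.34844 / 0.0283495 = 82.8389 oz

82.84 oz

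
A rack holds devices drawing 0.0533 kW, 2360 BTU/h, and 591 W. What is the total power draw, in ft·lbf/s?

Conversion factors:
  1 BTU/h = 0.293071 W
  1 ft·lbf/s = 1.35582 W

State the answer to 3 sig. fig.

0.0533 kW × 1000 → 53.3 W
2360 BTU/h × 0.293071 → 691.648 W
591 W (already W)
Combined: 53.3 + 691.648 + 591 = 1335.95 W
In ft·lbf/s: 1335.95 / 1.35582 = 985.345 ft·lbf/s

985 ft·lbf/s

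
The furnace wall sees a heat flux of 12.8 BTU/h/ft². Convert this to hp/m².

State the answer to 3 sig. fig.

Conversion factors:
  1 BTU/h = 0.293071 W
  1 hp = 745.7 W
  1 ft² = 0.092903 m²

0.0541 hp/m²

12.8 BTU/h/ft² × 0.293071 W/BTU/h ÷ 0.092903 m²/ft² = 40.3788 W/m²
40.3788 W/m² ÷ 745.7 W/hp = 0.0541489 hp/m²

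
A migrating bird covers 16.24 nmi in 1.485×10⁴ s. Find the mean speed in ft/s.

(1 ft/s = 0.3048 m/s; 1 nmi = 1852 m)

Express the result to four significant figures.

16.24 nmi × 1852 → 30076.5 m
v = d / t = 30076.5 m / 14850 s = 2.02535 m/s
2.02535 m/s ÷ (0.3048 m/s/ft/s) = 6.64485 ft/s

6.645 ft/s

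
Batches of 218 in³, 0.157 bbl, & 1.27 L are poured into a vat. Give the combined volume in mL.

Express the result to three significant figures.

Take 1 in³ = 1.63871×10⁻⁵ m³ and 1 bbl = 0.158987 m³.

218 in³ × 1.63871×10⁻⁵ = 0.00357239 m³
0.157 bbl × 0.158987 = 0.024961 m³
1.27 L × 0.001 = 0.00127 m³
Sum: 0.00357239 + 0.024961 + 0.00127 = 0.0298034 m³
In mL: 0.0298034 / 10⁻⁶ = 29803.4 mL

2.98×10⁴ mL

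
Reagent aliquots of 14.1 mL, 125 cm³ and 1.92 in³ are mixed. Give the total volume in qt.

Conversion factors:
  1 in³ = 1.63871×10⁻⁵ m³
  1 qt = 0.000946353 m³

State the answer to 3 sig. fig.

0.180 qt

14.1 mL × 10⁻⁶ = 1.41×10⁻⁵ m³
125 cm³ × 10⁻⁶ = 1.25×10⁻⁴ m³
1.92 in³ × 1.63871×10⁻⁵ = 3.14632×10⁻⁵ m³
Sum: 1.41×10⁻⁵ + 1.25×10⁻⁴ + 3.14632×10⁻⁵ = 1.70563×10⁻⁴ m³
In qt: 1.70563×10⁻⁴ / 0.000946353 = 0.180232 qt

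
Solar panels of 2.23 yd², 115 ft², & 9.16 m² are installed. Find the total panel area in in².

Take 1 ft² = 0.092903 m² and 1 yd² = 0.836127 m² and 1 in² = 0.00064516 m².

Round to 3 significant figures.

2.23 yd² × 0.836127 → 1.86456 m²
115 ft² × 0.092903 → 10.6838 m²
9.16 m² (already m²)
Sum: 1.86456 + 10.6838 + 9.16 = 21.7084 m²
In in²: 21.7084 / 0.00064516 = 33648.1 in²

3.36×10⁴ in²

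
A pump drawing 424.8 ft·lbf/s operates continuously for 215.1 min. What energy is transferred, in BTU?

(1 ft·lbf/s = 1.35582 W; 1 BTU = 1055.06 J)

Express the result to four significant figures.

7045 BTU

424.8 ft·lbf/s × 1.35582 = 575.952 W
215.1 min × 60 = 12906 s
E = P × t = 575.952 W × 12906 s = 7.43324×10⁶ J
7.43324×10⁶ J ÷ (1055.06 J/BTU) = 7045.32 BTU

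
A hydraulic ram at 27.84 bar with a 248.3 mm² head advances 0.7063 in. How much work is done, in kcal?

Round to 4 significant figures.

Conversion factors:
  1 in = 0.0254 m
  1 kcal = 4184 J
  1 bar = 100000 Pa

27.84 bar → 2.784×10⁶ Pa
248.3 mm² → 2.483×10⁻⁴ m²
F = P × A = 2.784×10⁶ × 2.483×10⁻⁴ = 691.267 N
0.7063 in → 0.01794 m
W = F × d = 691.267 × 0.01794 = 12.4013 J
In kcal: 12.4013 / 4184 = 0.00296398 kcal

0.002964 kcal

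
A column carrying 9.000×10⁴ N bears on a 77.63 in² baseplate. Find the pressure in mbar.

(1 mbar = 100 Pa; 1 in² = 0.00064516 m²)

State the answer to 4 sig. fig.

77.63 in² × 0.00064516 → 0.0500838 m²
P = F / A = 90000 N / 0.0500838 m² = 1.79699×10⁶ Pa
1.79699×10⁶ Pa ÷ (100 Pa/mbar) = 17969.9 mbar

1.797×10⁴ mbar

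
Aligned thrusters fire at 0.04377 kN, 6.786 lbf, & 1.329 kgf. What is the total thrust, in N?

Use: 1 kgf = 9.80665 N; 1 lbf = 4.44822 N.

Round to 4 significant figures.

0.04377 kN × 1000 = 43.77 N
6.786 lbf × 4.44822 = 30.1856 N
1.329 kgf × 9.80665 = 13.033 N
Total: 43.77 + 30.1856 + 13.033 = 86.9886 N

86.99 N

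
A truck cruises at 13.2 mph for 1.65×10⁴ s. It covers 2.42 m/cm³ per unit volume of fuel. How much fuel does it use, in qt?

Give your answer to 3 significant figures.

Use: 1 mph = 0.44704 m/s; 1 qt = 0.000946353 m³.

13.2 mph → 5.90093 m/s
d = v × t = 5.90093 × 16500 = 97365.3 m
2.42 m/cm³ → 2.42×10⁶ m/m³
V = d / (distance per unit fuel) = 97365.3 / 2.42×10⁶ = 0.0402336 m³
In qt: 0.0402336 / 0.000946353 = 42.5144 qt

42.5 qt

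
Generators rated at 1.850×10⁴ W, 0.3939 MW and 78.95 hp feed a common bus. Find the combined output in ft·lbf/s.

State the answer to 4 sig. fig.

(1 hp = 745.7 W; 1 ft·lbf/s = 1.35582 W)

1.850×10⁴ W (already W)
0.3939 MW × 1000000 = 393900 W
78.95 hp × 745.7 = 58873 W
Sum: 18500 + 393900 + 58873 = 471273 W
In ft·lbf/s: 471273 / 1.35582 = 347593 ft·lbf/s

3.476×10⁵ ft·lbf/s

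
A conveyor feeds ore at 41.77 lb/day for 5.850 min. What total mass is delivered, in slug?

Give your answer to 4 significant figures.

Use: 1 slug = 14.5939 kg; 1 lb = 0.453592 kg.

0.005274 slug

41.77 lb/day → 2.19289×10⁻⁴ kg/s
5.850 min → 351 s
m = ṁ × t = 2.19289×10⁻⁴ × 351 = 0.0769704 kg
In slug: 0.0769704 / 14.5939 = 0.00527415 slug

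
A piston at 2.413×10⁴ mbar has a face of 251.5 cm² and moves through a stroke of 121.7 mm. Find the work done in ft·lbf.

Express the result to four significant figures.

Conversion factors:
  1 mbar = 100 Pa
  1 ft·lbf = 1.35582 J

2.413×10⁴ mbar → 2.413×10⁶ Pa
251.5 cm² → 0.02515 m²
F = P × A = 2.413×10⁶ × 0.02515 = 60687 N
121.7 mm → 0.1217 m
W = F × d = 60687 × 0.1217 = 7385.61 J
In ft·lbf: 7385.61 / 1.35582 = 5447.34 ft·lbf

5447 ft·lbf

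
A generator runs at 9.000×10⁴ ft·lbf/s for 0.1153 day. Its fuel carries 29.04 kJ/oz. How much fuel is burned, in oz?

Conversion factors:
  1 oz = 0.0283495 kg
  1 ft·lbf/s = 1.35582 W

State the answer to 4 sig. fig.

9.000×10⁴ ft·lbf/s → 122024 W
0.1153 day → 9961.92 s
E = P × t = 122024 × 9961.92 = 1.21559×10⁹ J
29.04 kJ/oz → 1.02436×10⁶ J/kg
m = E / e_s = 1.21559×10⁹ / 1.02436×10⁶ = 1186.68 kg
In oz: 1186.68 / 0.0283495 = 41858.9 oz

4.186×10⁴ oz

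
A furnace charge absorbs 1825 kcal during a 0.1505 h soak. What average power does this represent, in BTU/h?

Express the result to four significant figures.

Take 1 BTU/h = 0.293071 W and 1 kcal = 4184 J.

4.809×10⁴ BTU/h

1825 kcal × 4184 → 7.6358×10⁶ J
0.1505 h × 3600 → 541.8 s
P = E / t = 7.6358×10⁶ J / 541.8 s = 14093.4 W
14093.4 W ÷ (0.293071 W/BTU/h) = 48088.7 BTU/h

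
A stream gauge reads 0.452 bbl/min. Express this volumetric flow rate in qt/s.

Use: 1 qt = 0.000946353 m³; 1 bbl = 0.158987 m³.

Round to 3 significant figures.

0.452 bbl/min × 0.158987 m³/bbl ÷ 60 s/min = 0.0011977 m³/s
0.0011977 m³/s ÷ 0.000946353 m³/qt = 1.2656 qt/s

1.27 qt/s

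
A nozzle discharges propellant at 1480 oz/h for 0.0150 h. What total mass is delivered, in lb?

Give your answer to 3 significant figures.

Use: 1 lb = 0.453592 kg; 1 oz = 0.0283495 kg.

1.39 lb

1480 oz/h → 0.0116548 kg/s
0.0150 h → 54 s
m = ṁ × t = 0.0116548 × 54 = 0.629359 kg
In lb: 0.629359 / 0.453592 = 1.3875 lb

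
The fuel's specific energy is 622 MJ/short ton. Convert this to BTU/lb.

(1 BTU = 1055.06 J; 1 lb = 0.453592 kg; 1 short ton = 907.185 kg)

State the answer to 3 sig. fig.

622 MJ/short ton × 1000000 J/MJ ÷ 907.185 kg/short ton = 685637 J/kg
685637 J/kg ÷ 1055.06 J/BTU × 0.453592 kg/lb = 294.769 BTU/lb

295 BTU/lb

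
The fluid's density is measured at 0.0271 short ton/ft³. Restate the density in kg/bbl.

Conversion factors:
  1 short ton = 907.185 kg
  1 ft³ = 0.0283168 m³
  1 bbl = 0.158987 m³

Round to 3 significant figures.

138 kg/bbl

0.0271 short ton/ft³ × 907.185 kg/short ton ÷ 0.0283168 m³/ft³ = 868.202 kg/m³
868.202 kg/m³ × 0.158987 m³/bbl = 138.033 kg/bbl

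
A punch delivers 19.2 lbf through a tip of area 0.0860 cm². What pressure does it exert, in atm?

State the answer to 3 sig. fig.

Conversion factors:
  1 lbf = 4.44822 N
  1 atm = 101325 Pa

19.2 lbf × 4.44822 → 85.4058 N
0.0860 cm² × 0.0001 → 8.6×10⁻⁶ m²
P = F / A = 85.4058 N / 8.6×10⁻⁶ m² = 9.93091×10⁶ Pa
9.93091×10⁶ Pa ÷ (101325 Pa/atm) = 98.0105 atm

98.0 atm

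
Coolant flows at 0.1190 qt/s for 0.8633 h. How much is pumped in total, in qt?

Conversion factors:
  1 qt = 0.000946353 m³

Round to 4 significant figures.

0.1190 qt/s → 1.12616×10⁻⁴ m³/s
0.8633 h → 3107.88 s
V = Q × t = 1.12616×10⁻⁴ × 3107.88 = 0.349997 m³
In qt: 0.349997 / 0.000946353 = 369.838 qt

369.8 qt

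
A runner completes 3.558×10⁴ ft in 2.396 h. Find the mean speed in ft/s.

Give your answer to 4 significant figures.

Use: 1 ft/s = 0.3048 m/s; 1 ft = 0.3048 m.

3.558×10⁴ ft × 0.3048 → 10844.8 m
2.396 h × 3600 → 8625.6 s
v = d / t = 10844.8 m / 8625.6 s = 1.25728 m/s
1.25728 m/s ÷ (0.3048 m/s/ft/s) = 4.12493 ft/s

4.125 ft/s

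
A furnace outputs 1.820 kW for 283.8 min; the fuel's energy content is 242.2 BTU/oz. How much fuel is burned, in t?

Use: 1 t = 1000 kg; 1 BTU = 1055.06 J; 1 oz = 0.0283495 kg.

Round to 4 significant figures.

0.003438 t

1.820 kW → 1820 W
283.8 min → 17028 s
E = P × t = 1820 × 17028 = 3.0991×10⁷ J
242.2 BTU/oz → 9.01376×10⁶ J/kg
m = E / e_s = 3.0991×10⁷ / 9.01376×10⁶ = 3.43819 kg
In t: 3.43819 / 1000 = 0.00343819 t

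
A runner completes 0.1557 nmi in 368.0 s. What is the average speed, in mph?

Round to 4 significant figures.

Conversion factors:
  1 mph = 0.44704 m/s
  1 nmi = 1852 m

0.1557 nmi × 1852 = 288.356 m
v = d / t = 288.356 m / 368 s = 0.783576 m/s
0.783576 m/s ÷ (0.44704 m/s/mph) = 1.75281 mph

1.753 mph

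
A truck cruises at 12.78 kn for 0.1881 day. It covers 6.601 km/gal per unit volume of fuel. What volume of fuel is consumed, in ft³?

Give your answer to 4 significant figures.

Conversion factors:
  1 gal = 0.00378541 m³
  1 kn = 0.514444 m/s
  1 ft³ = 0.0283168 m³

12.78 kn → 6.57459 m/s
0.1881 day → 16251.8 s
d = v × t = 6.57459 × 16251.8 = 106849 m
6.601 km/gal → 1.7438×10⁶ m/m³
V = d / (distance per unit fuel) = 106849 / 1.7438×10⁶ = 0.0612737 m³
In ft³: 0.0612737 / 0.0283168 = 2.16386 ft³

2.164 ft³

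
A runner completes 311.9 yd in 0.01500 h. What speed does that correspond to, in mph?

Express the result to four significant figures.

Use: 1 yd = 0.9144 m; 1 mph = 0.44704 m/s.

11.81 mph

311.9 yd × 0.9144 = 285.201 m
0.01500 h × 3600 = 54 s
v = d / t = 285.201 m / 54 s = 5.2815 m/s
5.2815 m/s ÷ (0.44704 m/s/mph) = 11.8144 mph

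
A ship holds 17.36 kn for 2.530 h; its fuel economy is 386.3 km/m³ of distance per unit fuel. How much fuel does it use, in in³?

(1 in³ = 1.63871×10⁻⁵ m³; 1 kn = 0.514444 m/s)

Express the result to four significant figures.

1.285×10⁴ in³

17.36 kn → 8.93075 m/s
2.530 h → 9108 s
d = v × t = 8.93075 × 9108 = 81341.3 m
386.3 km/m³ → 386300 m/m³
V = d / (distance per unit fuel) = 81341.3 / 386300 = 0.210565 m³
In in³: 0.210565 / 1.63871×10⁻⁵ = 12849.4 in³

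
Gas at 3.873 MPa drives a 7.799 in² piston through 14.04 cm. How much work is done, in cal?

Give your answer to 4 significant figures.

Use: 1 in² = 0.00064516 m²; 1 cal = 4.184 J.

3.873 MPa → 3.873×10⁶ Pa
7.799 in² → 0.0050316 m²
F = P × A = 3.873×10⁶ × 0.0050316 = 19487.4 N
14.04 cm → 0.1404 m
W = F × d = 19487.4 × 0.1404 = 2736.03 J
In cal: 2736.03 / 4.184 = 653.927 cal

653.9 cal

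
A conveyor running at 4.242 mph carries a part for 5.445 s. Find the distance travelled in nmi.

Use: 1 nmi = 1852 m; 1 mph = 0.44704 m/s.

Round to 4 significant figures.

0.005575 nmi

4.242 mph × 0.44704 → 1.89634 m/s
d = v × t = 1.89634 m/s × 5.445 s = 10.3256 m
10.3256 m ÷ (1852 m/nmi) = 0.00557538 nmi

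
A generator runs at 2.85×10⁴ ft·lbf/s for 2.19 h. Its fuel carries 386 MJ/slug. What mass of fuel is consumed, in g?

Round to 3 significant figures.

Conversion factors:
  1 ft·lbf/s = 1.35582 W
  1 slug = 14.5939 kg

1.15×10⁴ g

2.85×10⁴ ft·lbf/s → 38640.9 W
2.19 h → 7884 s
E = P × t = 38640.9 × 7884 = 3.04645×10⁸ J
386 MJ/slug → 2.64494×10⁷ J/kg
m = E / e_s = 3.04645×10⁸ / 2.64494×10⁷ = 11.518 kg
In g: 11.518 / 0.001 = 11518 g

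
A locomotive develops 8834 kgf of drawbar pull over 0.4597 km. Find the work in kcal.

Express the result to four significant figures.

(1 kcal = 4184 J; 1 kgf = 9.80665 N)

9518 kcal

8834 kgf × 9.80665 = 86631.9 N
0.4597 km × 1000 = 459.7 m
W = F × d = 86631.9 N × 459.7 m = 3.98247×10⁷ J
3.98247×10⁷ J ÷ (4184 J/kcal) = 9518.33 kcal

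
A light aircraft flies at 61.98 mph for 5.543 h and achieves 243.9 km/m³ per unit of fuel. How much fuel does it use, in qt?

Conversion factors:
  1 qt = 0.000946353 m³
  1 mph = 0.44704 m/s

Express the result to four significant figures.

61.98 mph → 27.7075 m/s
5.543 h → 19954.8 s
d = v × t = 27.7075 × 19954.8 = 552898 m
243.9 km/m³ → 243900 m/m³
V = d / (distance per unit fuel) = 552898 / 243900 = 2.2669 m³
In qt: 2.2669 / 0.000946353 = 2395.41 qt

2395 qt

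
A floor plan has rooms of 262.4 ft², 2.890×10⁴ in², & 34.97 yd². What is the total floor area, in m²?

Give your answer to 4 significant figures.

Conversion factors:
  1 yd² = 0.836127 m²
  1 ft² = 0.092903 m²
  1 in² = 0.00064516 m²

262.4 ft² × 0.092903 = 24.3777 m²
2.890×10⁴ in² × 0.00064516 = 18.6451 m²
34.97 yd² × 0.836127 = 29.2394 m²
Combined: 24.3777 + 18.6451 + 29.2394 = 72.2622 m²

72.26 m²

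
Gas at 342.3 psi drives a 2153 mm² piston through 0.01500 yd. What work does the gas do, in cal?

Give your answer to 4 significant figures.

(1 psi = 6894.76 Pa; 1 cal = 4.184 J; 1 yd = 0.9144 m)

16.66 cal

342.3 psi → 2.36008×10⁶ Pa
2153 mm² → 0.002153 m²
F = P × A = 2.36008×10⁶ × 0.002153 = 5081.25 N
0.01500 yd → 0.013716 m
W = F × d = 5081.25 × 0.013716 = 69.6944 J
In cal: 69.6944 / 4.184 = 16.6574 cal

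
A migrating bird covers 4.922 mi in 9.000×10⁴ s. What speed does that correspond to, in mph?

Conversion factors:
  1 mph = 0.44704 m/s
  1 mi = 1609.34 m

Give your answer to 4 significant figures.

0.1969 mph

4.922 mi × 1609.34 = 7921.17 m
v = d / t = 7921.17 m / 90000 s = 0.088013 m/s
0.088013 m/s ÷ (0.44704 m/s/mph) = 0.196879 mph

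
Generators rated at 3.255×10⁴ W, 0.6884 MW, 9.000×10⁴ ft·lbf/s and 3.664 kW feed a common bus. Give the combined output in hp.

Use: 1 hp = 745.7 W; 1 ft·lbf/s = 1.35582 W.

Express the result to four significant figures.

3.255×10⁴ W (already W)
0.6884 MW × 1000000 = 688400 W
9.000×10⁴ ft·lbf/s × 1.35582 = 122024 W
3.664 kW × 1000 = 3664 W
Total: 32550 + 688400 + 122024 + 3664 = 846638 W
In hp: 846638 / 745.7 = 1135.36 hp

1135 hp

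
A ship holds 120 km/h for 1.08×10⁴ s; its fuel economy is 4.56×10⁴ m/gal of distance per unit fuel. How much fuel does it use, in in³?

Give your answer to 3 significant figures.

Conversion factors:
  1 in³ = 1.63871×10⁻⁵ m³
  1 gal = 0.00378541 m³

1820 in³

120 km/h → 33.3333 m/s
d = v × t = 33.3333 × 10800 = 360000 m
4.56×10⁴ m/gal → 1.20463×10⁷ m/m³
V = d / (distance per unit fuel) = 360000 / 1.20463×10⁷ = 0.0298847 m³
In in³: 0.0298847 / 1.63871×10⁻⁵ = 1823.67 in³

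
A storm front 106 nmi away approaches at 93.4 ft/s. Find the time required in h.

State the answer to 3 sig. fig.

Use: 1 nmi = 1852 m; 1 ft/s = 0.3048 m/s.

106 nmi × 1852 = 196312 m
93.4 ft/s × 0.3048 = 28.4683 m/s
t = d / v = 196312 m / 28.4683 m/s = 6895.81 s
6895.81 s ÷ (3600 s/h) = 1.9155 h

1.92 h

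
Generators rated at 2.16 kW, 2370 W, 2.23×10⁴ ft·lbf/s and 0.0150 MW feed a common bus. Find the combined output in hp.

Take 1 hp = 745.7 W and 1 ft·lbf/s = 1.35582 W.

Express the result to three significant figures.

66.7 hp

2.16 kW × 1000 → 2160 W
2370 W (already W)
2.23×10⁴ ft·lbf/s × 1.35582 → 30234.8 W
0.0150 MW × 1000000 → 15000 W
Sum: 2160 + 2370 + 30234.8 + 15000 = 49764.8 W
In hp: 49764.8 / 745.7 = 66.7357 hp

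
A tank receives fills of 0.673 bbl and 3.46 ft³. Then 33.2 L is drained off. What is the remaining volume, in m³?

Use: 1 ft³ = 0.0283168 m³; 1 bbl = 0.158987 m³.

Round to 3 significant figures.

0.172 m³

0.673 bbl × 0.158987 = 0.106998 m³
3.46 ft³ × 0.0283168 = 0.0979761 m³
33.2 L × 0.001 = 0.0332 m³
Result: 0.106998 + 0.0979761 − 0.0332 = 0.171774 m³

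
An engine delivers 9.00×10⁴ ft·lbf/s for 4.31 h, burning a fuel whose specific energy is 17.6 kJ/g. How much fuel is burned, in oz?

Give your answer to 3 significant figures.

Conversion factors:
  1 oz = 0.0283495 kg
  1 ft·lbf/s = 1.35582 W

9.00×10⁴ ft·lbf/s → 122024 W
4.31 h → 15516 s
E = P × t = 122024 × 15516 = 1.89332×10⁹ J
17.6 kJ/g → 1.76×10⁷ J/kg
m = E / e_s = 1.89332×10⁹ / 1.76×10⁷ = 107.575 kg
In oz: 107.575 / 0.0283495 = 3794.6 oz

3790 oz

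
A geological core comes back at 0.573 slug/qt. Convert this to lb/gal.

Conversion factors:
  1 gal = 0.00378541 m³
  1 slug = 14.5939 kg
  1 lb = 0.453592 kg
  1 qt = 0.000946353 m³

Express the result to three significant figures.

73.7 lb/gal

0.573 slug/qt × 14.5939 kg/slug ÷ 0.000946353 m³/qt = 8836.35 kg/m³
8836.35 kg/m³ ÷ 0.453592 kg/lb × 0.00378541 m³/gal = 73.7429 lb/gal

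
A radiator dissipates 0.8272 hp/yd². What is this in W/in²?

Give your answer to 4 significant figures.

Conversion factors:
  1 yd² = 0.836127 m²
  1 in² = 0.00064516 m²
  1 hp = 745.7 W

0.8272 hp/yd² × 745.7 W/hp ÷ 0.836127 m²/yd² = 737.738 W/m²
737.738 W/m² × 0.00064516 m²/in² = 0.475959 W/in²

0.4760 W/in²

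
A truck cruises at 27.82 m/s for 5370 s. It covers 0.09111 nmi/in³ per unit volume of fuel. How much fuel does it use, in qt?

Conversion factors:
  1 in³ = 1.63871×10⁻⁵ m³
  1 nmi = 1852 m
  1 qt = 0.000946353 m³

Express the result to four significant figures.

d = v × t = 27.82 × 5370 = 149393 m
0.09111 nmi/in³ → 1.02969×10⁷ m/m³
V = d / (distance per unit fuel) = 149393 / 1.02969×10⁷ = 0.0145085 m³
In qt: 0.0145085 / 0.000946353 = 15.331 qt

15.33 qt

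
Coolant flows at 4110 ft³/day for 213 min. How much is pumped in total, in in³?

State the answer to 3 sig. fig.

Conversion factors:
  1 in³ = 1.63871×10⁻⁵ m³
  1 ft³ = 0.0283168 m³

4110 ft³/day → 0.00134701 m³/s
213 min → 12780 s
V = Q × t = 0.00134701 × 12780 = 17.2148 m³
In in³: 17.2148 / 1.63871×10⁻⁵ = 1.05051×10⁶ in³

1.05×10⁶ in³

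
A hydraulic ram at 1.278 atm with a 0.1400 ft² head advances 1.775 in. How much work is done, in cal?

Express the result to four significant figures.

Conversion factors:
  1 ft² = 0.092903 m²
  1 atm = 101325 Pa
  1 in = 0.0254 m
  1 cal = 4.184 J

18.15 cal

1.278 atm → 129493 Pa
0.1400 ft² → 0.0130064 m²
F = P × A = 129493 × 0.0130064 = 1684.24 N
1.775 in → 0.045085 m
W = F × d = 1684.24 × 0.045085 = 75.934 J
In cal: 75.934 / 4.184 = 18.1487 cal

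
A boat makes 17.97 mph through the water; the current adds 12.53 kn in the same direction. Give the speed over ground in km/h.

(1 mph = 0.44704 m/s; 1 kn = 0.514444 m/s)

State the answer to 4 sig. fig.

17.97 mph × 0.44704 = 8.03331 m/s
12.53 kn × 0.514444 = 6.44598 m/s
Sum: 8.03331 + 6.44598 = 14.4793 m/s
In km/h: 14.4793 / (1/3.6) = 52.1255 km/h

52.13 km/h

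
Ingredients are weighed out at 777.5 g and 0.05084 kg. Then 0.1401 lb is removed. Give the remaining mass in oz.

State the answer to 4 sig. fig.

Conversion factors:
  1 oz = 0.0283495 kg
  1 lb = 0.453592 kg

26.98 oz

777.5 g × 0.001 → 0.7775 kg
0.05084 kg (already kg)
0.1401 lb × 0.453592 → 0.0635482 kg
Sum: 0.7775 + 0.05084 − 0.0635482 = 0.764792 kg
In oz: 0.764792 / 0.0283495 = 26.9773 oz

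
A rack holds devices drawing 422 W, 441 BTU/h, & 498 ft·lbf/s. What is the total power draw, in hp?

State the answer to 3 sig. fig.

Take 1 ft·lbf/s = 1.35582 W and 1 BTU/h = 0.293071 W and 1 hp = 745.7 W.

422 W (already W)
441 BTU/h × 0.293071 → 129.244 W
498 ft·lbf/s × 1.35582 → 675.198 W
Sum: 422 + 129.244 + 675.198 = 1226.44 W
In hp: 1226.44 / 745.7 = 1.64468 hp

1.64 hp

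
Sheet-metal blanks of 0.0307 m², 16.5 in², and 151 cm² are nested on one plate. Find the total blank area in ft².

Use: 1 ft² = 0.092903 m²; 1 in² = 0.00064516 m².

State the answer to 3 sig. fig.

0.608 ft²

0.0307 m² (already m²)
16.5 in² × 0.00064516 = 0.0106451 m²
151 cm² × 0.0001 = 0.0151 m²
Combined: 0.0307 + 0.0106451 + 0.0151 = 0.0564451 m²
In ft²: 0.0564451 / 0.092903 = 0.60757 ft²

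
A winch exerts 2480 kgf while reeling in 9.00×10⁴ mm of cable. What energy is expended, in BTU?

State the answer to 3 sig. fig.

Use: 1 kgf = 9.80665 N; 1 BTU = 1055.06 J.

2480 kgf × 9.80665 → 24320.5 N
9.00×10⁴ mm × 0.001 → 90 m
W = F × d = 24320.5 N × 90 m = 2.18884×10⁶ J
2.18884×10⁶ J ÷ (1055.06 J/BTU) = 2074.61 BTU

2070 BTU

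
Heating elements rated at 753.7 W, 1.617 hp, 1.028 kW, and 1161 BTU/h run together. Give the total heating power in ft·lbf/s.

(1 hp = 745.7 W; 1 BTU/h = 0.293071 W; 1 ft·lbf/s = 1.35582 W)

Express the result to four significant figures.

2454 ft·lbf/s

753.7 W (already W)
1.617 hp × 745.7 → 1205.8 W
1.028 kW × 1000 → 1028 W
1161 BTU/h × 0.293071 → 340.255 W
Combined: 753.7 + 1205.8 + 1028 + 340.255 = 3327.76 W
In ft·lbf/s: 3327.76 / 1.35582 = 2454.43 ft·lbf/s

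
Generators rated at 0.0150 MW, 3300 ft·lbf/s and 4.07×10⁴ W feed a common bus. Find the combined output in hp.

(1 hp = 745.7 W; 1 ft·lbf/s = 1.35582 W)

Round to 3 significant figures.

0.0150 MW × 1000000 = 15000 W
3300 ft·lbf/s × 1.35582 = 4474.21 W
4.07×10⁴ W (already W)
Combined: 15000 + 4474.21 + 40700 = 60174.2 W
In hp: 60174.2 / 745.7 = 80.6949 hp

80.7 hp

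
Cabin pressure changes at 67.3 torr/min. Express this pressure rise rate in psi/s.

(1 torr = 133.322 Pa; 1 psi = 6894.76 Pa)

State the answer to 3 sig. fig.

67.3 torr/min × 133.322 Pa/torr ÷ 60 s/min = 149.543 Pa/s
149.543 Pa/s ÷ 6894.76 Pa/psi = 0.0216894 psi/s

0.0217 psi/s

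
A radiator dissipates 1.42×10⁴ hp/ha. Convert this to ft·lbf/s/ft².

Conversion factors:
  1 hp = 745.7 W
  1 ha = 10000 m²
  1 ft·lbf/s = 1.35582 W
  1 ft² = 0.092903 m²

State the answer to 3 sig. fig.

72.6 ft·lbf/s/ft²

1.42×10⁴ hp/ha × 745.7 W/hp ÷ 10000 m²/ha = 1058.89 W/m²
1058.89 W/m² ÷ 1.35582 W/ft·lbf/s × 0.092903 m²/ft² = 72.5569 ft·lbf/s/ft²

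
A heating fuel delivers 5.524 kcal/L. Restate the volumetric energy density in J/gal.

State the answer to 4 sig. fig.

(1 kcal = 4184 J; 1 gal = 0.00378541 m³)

5.524 kcal/L × 4184 J/kcal ÷ 0.001 m³/L = 2.31124×10⁷ J/m³
2.31124×10⁷ J/m³ × 0.00378541 m³/gal = 87489.9 J/gal

8.749×10⁴ J/gal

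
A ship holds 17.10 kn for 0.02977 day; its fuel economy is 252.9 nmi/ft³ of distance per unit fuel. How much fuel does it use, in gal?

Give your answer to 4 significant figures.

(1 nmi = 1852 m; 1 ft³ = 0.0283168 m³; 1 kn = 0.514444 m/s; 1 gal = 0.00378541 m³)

0.3614 gal

17.10 kn → 8.79699 m/s
0.02977 day → 2572.13 s
d = v × t = 8.79699 × 2572.13 = 22627 m
252.9 nmi/ft³ → 1.65404×10⁷ m/m³
V = d / (distance per unit fuel) = 22627 / 1.65404×10⁷ = 0.00136798 m³
In gal: 0.00136798 / 0.00378541 = 0.361382 gal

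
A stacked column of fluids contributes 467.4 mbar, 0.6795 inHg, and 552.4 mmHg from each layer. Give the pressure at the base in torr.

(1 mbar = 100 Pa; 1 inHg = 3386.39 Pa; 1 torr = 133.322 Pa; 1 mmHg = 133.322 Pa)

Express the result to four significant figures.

467.4 mbar × 100 → 46740 Pa
0.6795 inHg × 3386.39 → 2301.05 Pa
552.4 mmHg × 133.322 → 73647.1 Pa
Sum: 46740 + 2301.05 + 73647.1 = 122688 Pa
In torr: 122688 / 133.322 = 920.238 torr

920.2 torr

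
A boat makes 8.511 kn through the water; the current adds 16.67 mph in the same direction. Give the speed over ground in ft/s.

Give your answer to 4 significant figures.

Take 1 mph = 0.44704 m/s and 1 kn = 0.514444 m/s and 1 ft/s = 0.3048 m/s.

8.511 kn × 0.514444 → 4.37843 m/s
16.67 mph × 0.44704 → 7.45216 m/s
Total: 4.37843 + 7.45216 = 11.8306 m/s
In ft/s: 11.8306 / 0.3048 = 38.8143 ft/s

38.81 ft/s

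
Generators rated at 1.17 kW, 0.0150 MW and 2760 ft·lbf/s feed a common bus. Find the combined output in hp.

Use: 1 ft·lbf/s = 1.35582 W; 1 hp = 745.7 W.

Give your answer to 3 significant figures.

26.7 hp

1.17 kW × 1000 = 1170 W
0.0150 MW × 1000000 = 15000 W
2760 ft·lbf/s × 1.35582 = 3742.06 W
Combined: 1170 + 15000 + 3742.06 = 19912.1 W
In hp: 19912.1 / 745.7 = 26.7026 hp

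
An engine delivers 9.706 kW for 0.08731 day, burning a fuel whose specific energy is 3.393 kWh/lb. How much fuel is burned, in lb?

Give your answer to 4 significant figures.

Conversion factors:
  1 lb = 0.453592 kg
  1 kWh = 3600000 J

9.706 kW → 9706 W
0.08731 day → 7543.58 s
E = P × t = 9706 × 7543.58 = 7.3218×10⁷ J
3.393 kWh/lb → 2.6929×10⁷ J/kg
m = E / e_s = 7.3218×10⁷ / 2.6929×10⁷ = 2.71893 kg
In lb: 2.71893 / 0.453592 = 5.99422 lb

5.994 lb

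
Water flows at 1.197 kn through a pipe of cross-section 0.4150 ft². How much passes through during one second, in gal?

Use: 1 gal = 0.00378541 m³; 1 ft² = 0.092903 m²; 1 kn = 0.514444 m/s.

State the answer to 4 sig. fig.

6.272 gal

1.197 kn × 0.514444 → 0.615789 m/s
0.4150 ft² × 0.092903 → 0.0385547 m²
V = v × A × t = 0.615789 m/s × 0.0385547 m² × 1 s = 0.0237416 m³
0.0237416 m³ ÷ (0.00378541 m³/gal) = 6.27187 gal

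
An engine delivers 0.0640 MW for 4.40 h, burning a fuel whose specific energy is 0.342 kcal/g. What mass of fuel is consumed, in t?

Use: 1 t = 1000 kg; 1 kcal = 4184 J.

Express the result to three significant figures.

0.0640 MW → 64000 W
4.40 h → 15840 s
E = P × t = 64000 × 15840 = 1.01376×10⁹ J
0.342 kcal/g → 1.43093×10⁶ J/kg
m = E / e_s = 1.01376×10⁹ / 1.43093×10⁶ = 708.462 kg
In t: 708.462 / 1000 = 0.708462 t

0.708 t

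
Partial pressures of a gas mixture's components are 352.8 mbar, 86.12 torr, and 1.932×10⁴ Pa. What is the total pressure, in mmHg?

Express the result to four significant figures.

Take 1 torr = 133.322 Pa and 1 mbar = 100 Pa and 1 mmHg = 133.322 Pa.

495.7 mmHg

352.8 mbar × 100 = 35280 Pa
86.12 torr × 133.322 = 11481.7 Pa
1.932×10⁴ Pa (already Pa)
Combined: 35280 + 11481.7 + 19320 = 66081.7 Pa
In mmHg: 66081.7 / 133.322 = 495.655 mmHg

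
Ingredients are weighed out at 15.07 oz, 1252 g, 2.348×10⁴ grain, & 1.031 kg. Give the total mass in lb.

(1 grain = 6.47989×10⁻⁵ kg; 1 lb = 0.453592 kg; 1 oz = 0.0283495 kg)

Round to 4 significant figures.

15.07 oz × 0.0283495 = 0.427227 kg
1252 g × 0.001 = 1.252 kg
2.348×10⁴ grain × 6.47989×10⁻⁵ = 1.52148 kg
1.031 kg (already kg)
Total: 0.427227 + 1.252 + 1.52148 + 1.031 = 4.23171 kg
In lb: 4.23171 / 0.453592 = 9.32933 lb

9.329 lb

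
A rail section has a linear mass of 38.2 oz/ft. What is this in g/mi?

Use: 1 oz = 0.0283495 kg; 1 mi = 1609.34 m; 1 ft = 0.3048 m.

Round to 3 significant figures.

38.2 oz/ft × 0.0283495 kg/oz ÷ 0.3048 m/ft = 3.55299 kg/m
3.55299 kg/m ÷ 0.001 kg/g × 1609.34 m/mi = 5.71797×10⁶ g/mi

5.72×10⁶ g/mi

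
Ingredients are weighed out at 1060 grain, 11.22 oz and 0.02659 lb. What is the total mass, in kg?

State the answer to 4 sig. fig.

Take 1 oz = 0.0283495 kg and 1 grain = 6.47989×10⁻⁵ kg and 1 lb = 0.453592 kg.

1060 grain × 6.47989×10⁻⁵ = 0.0686868 kg
11.22 oz × 0.0283495 = 0.318081 kg
0.02659 lb × 0.453592 = 0.012061 kg
Combined: 0.0686868 + 0.318081 + 0.012061 = 0.398829 kg

0.3988 kg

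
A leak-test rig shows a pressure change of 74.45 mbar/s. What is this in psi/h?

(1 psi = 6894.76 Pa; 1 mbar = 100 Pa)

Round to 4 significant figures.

74.45 mbar/s × 100 Pa/mbar = 7445 Pa/s
7445 Pa/s ÷ 6894.76 Pa/psi × 3600 s/h = 3887.3 psi/h

3887 psi/h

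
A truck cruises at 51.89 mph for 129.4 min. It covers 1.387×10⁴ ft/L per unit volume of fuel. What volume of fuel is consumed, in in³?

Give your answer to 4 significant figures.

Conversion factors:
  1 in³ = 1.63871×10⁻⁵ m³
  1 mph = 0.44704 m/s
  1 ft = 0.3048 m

51.89 mph → 23.1969 m/s
129.4 min → 7764 s
d = v × t = 23.1969 × 7764 = 180101 m
1.387×10⁴ ft/L → 4.22758×10⁶ m/m³
V = d / (distance per unit fuel) = 180101 / 4.22758×10⁶ = 0.0426014 m³
In in³: 0.0426014 / 1.63871×10⁻⁵ = 2599.69 in³

2600 in³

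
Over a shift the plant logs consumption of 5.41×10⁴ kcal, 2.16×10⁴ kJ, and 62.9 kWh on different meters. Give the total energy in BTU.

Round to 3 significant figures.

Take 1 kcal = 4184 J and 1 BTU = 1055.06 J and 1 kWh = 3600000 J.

4.50×10⁵ BTU

5.41×10⁴ kcal × 4184 = 2.26354×10⁸ J
2.16×10⁴ kJ × 1000 = 2.16×10⁷ J
62.9 kWh × 3600000 = 2.2644×10⁸ J
Combined: 2.26354×10⁸ + 2.16×10⁷ + 2.2644×10⁸ = 4.74394×10⁸ J
In BTU: 4.74394×10⁸ / 1055.06 = 449637 BTU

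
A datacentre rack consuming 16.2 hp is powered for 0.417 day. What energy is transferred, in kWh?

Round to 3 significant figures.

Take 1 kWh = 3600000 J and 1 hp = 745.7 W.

16.2 hp × 745.7 = 12080.3 W
0.417 day × 86400 = 36028.8 s
E = P × t = 12080.3 W × 36028.8 s = 4.35239×10⁸ J
4.35239×10⁸ J ÷ (3600000 J/kWh) = 120.9 kWh

121 kWh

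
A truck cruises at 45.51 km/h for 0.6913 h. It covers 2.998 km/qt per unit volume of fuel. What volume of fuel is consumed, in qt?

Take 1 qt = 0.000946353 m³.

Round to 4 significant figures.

45.51 km/h → 12.6417 m/s
0.6913 h → 2488.68 s
d = v × t = 12.6417 × 2488.68 = 31461.1 m
2.998 km/qt → 3.16795×10⁶ m/m³
V = d / (distance per unit fuel) = 31461.1 / 3.16795×10⁶ = 0.00993106 m³
In qt: 0.00993106 / 0.000946353 = 10.494 qt

10.49 qt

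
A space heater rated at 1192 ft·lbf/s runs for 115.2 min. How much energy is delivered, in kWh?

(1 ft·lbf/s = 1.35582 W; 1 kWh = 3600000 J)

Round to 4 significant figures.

3.103 kWh

1192 ft·lbf/s × 1.35582 → 1616.14 W
115.2 min × 60 → 6912 s
E = P × t = 1616.14 W × 6912 s = 1.11708×10⁷ J
1.11708×10⁷ J ÷ (3600000 J/kWh) = 3.103 kWh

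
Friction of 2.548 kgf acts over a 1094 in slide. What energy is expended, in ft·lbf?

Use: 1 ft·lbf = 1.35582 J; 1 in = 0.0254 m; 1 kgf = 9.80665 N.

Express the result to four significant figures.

2.548 kgf × 9.80665 → 24.9873 N
1094 in × 0.0254 → 27.7876 m
W = F × d = 24.9873 N × 27.7876 m = 694.337 J
694.337 J ÷ (1.35582 J/ft·lbf) = 512.116 ft·lbf

512.1 ft·lbf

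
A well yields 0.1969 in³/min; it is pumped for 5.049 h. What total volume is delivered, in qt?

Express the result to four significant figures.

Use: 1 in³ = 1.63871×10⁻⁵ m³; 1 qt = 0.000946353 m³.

0.1969 in³/min → 5.3777×10⁻⁸ m³/s
5.049 h → 18176.4 s
V = Q × t = 5.3777×10⁻⁸ × 18176.4 = 9.77472×10⁻⁴ m³
In qt: 9.77472×10⁻⁴ / 0.000946353 = 1.03288 qt

1.033 qt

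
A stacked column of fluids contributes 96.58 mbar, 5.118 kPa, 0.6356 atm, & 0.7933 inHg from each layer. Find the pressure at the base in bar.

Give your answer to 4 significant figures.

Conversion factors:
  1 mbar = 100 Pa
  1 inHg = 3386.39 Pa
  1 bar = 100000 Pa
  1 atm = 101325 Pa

0.8186 bar

96.58 mbar × 100 → 9658 Pa
5.118 kPa × 1000 → 5118 Pa
0.6356 atm × 101325 → 64402.2 Pa
0.7933 inHg × 3386.39 → 2686.42 Pa
Sum: 9658 + 5118 + 64402.2 + 2686.42 = 81864.6 Pa
In bar: 81864.6 / 100000 = 0.818646 bar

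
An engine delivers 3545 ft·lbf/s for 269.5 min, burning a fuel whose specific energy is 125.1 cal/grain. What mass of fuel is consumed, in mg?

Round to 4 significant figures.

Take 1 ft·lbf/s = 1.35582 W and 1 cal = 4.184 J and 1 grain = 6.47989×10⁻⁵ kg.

3545 ft·lbf/s → 4806.38 W
269.5 min → 16170 s
E = P × t = 4806.38 × 16170 = 7.77192×10⁷ J
125.1 cal/grain → 8.07758×10⁶ J/kg
m = E / e_s = 7.77192×10⁷ / 8.07758×10⁶ = 9.62159 kg
In mg: 9.62159 / 10⁻⁶ = 9.62159×10⁶ mg

9.622×10⁶ mg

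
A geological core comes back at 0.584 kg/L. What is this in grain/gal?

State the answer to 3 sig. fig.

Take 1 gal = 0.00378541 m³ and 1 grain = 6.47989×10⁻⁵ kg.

0.584 kg/L ÷ 0.001 m³/L = 584 kg/m³
584 kg/m³ ÷ 6.47989×10⁻⁵ kg/grain × 0.00378541 m³/gal = 34116 grain/gal

3.41×10⁴ grain/gal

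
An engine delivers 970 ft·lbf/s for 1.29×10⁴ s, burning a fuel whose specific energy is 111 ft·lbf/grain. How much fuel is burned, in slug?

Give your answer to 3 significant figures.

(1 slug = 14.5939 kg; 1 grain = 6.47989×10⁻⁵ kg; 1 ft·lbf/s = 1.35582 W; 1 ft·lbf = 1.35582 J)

0.501 slug

970 ft·lbf/s → 1315.15 W
E = P × t = 1315.15 × 12900 = 1.69654×10⁷ J
111 ft·lbf/grain → 2.32251×10⁶ J/kg
m = E / e_s = 1.69654×10⁷ / 2.32251×10⁶ = 7.30477 kg
In slug: 7.30477 / 14.5939 = 0.500536 slug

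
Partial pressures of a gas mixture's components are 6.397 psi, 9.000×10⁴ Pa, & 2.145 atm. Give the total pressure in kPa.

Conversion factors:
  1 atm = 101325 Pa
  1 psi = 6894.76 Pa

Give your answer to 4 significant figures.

6.397 psi × 6894.76 → 44105.8 Pa
9.000×10⁴ Pa (already Pa)
2.145 atm × 101325 → 217342 Pa
Total: 44105.8 + 90000 + 217342 = 351448 Pa
In kPa: 351448 / 1000 = 351.448 kPa

351.4 kPa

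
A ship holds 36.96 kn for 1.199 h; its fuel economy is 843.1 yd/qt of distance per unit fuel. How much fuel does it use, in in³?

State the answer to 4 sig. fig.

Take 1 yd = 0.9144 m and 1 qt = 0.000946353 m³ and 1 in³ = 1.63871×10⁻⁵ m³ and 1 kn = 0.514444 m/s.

36.96 kn → 19.0139 m/s
1.199 h → 4316.4 s
d = v × t = 19.0139 × 4316.4 = 82071.6 m
843.1 yd/qt → 814633 m/m³
V = d / (distance per unit fuel) = 82071.6 / 814633 = 0.100747 m³
In in³: 0.100747 / 1.63871×10⁻⁵ = 6147.95 in³

6148 in³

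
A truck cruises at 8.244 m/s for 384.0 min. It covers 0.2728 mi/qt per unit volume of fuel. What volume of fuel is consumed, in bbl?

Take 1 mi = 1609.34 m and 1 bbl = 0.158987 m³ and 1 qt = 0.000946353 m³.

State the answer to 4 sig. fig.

2.575 bbl

384.0 min → 23040 s
d = v × t = 8.244 × 23040 = 189942 m
0.2728 mi/qt → 463916 m/m³
V = d / (distance per unit fuel) = 189942 / 463916 = 0.409432 m³
In bbl: 0.409432 / 0.158987 = 2.57525 bbl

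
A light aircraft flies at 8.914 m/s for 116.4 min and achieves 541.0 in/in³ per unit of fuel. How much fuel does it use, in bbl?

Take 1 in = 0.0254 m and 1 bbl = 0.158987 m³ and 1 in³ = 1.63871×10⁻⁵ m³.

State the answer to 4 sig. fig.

116.4 min → 6984 s
d = v × t = 8.914 × 6984 = 62255.4 m
541.0 in/in³ → 838550 m/m³
V = d / (distance per unit fuel) = 62255.4 / 838550 = 0.0742417 m³
In bbl: 0.0742417 / 0.158987 = 0.466967 bbl

0.4670 bbl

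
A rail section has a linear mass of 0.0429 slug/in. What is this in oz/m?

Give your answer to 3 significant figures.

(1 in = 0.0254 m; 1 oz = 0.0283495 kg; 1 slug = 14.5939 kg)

0.0429 slug/in × 14.5939 kg/slug ÷ 0.0254 m/in = 24.6488 kg/m
24.6488 kg/m ÷ 0.0283495 kg/oz = 869.462 oz/m

869 oz/m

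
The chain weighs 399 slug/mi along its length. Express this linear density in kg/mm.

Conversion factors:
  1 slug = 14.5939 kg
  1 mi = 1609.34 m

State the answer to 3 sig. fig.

399 slug/mi × 14.5939 kg/slug ÷ 1609.34 m/mi = 3.61823 kg/m
3.61823 kg/m × 0.001 m/mm = 0.00361823 kg/mm

0.00362 kg/mm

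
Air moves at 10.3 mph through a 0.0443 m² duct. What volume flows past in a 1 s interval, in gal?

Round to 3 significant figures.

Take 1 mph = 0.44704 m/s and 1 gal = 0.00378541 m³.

53.9 gal

10.3 mph × 0.44704 = 4.60451 m/s
V = v × A × t = 4.60451 m/s × 0.0443 m² × 1 s = 0.20398 m³
0.20398 m³ ÷ (0.00378541 m³/gal) = 53.8858 gal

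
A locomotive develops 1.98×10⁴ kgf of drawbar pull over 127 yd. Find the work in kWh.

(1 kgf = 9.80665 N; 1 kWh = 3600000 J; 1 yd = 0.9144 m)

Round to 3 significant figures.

1.98×10⁴ kgf × 9.80665 = 194172 N
127 yd × 0.9144 = 116.129 m
W = F × d = 194172 N × 116.129 m = 2.2549×10⁷ J
2.2549×10⁷ J ÷ (3600000 J/kWh) = 6.26361 kWh

6.26 kWh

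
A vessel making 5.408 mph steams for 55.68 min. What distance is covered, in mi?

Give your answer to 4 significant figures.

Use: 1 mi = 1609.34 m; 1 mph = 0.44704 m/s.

5.019 mi

5.408 mph × 0.44704 → 2.41759 m/s
55.68 min × 60 → 3340.8 s
d = v × t = 2.41759 m/s × 3340.8 s = 8076.68 m
8076.68 m ÷ (1609.34 m/mi) = 5.01863 mi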